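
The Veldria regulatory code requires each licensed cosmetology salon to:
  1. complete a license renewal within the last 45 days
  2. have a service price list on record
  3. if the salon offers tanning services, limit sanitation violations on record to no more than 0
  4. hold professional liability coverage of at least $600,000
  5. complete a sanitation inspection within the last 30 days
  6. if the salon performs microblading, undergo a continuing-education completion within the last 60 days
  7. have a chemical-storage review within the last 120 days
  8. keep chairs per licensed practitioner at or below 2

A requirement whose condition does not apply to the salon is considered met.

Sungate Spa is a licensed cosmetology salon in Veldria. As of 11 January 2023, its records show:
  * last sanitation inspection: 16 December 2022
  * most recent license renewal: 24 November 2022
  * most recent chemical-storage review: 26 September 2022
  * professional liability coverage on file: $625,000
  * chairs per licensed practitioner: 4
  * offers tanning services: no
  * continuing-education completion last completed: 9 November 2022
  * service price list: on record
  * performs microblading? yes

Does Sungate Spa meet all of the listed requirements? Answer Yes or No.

No

1. license renewal 48 days ago vs limit 45 → not met
2. service price list present → met
3. condition 'offers tanning services' does not hold → requirement n/a → met
4. professional liability coverage $625,000 ≥ $600,000 → met
5. sanitation inspection 26 days ago vs limit 30 → met
6. condition 'performs microblading' holds; continuing-education completion 63 days ago vs limit 60 → not met
7. chemical-storage review 107 days ago vs limit 120 → met
8. chairs per licensed practitioner 4 > 2 → not met
Not met: 1, 6, 8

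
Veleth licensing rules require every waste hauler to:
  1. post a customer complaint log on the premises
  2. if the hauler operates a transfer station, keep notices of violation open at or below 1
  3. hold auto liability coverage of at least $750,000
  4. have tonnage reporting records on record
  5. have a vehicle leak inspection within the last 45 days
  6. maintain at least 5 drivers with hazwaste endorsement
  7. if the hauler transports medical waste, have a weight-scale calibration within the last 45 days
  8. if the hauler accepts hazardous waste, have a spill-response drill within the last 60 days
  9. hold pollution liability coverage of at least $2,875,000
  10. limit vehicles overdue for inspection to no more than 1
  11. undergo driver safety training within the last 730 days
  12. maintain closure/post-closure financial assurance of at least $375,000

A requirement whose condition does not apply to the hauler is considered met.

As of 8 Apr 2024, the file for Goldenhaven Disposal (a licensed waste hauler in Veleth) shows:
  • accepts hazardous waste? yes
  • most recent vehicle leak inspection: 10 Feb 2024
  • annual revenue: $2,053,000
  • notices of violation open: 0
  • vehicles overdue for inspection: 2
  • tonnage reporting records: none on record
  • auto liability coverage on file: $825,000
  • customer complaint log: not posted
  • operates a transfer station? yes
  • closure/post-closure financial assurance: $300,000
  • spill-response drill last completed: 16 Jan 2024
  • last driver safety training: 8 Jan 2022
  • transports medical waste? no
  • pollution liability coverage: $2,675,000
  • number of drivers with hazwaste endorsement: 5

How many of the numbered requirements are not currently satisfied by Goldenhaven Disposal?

1. customer complaint log absent → not met
2. condition 'operates a transfer station' holds; notices of violation open 0 ≤ 1 → met
3. auto liability coverage $825,000 ≥ $750,000 → met
4. tonnage reporting records absent → not met
5. vehicle leak inspection 58 days ago vs limit 45 → not met
6. drivers with hazwaste endorsement 5 ≥ 5 → met
7. condition 'transports medical waste' does not hold → requirement n/a → met
8. condition 'accepts hazardous waste' holds; spill-response drill 83 days ago vs limit 60 → not met
9. pollution liability coverage $2,675,000 < $2,875,000 → not met
10. vehicles overdue for inspection 2 > 1 → not met
11. driver safety training 821 days ago vs limit 730 → not met
12. closure/post-closure financial assurance $300,000 < $375,000 → not met
Not met: 8 of 12

8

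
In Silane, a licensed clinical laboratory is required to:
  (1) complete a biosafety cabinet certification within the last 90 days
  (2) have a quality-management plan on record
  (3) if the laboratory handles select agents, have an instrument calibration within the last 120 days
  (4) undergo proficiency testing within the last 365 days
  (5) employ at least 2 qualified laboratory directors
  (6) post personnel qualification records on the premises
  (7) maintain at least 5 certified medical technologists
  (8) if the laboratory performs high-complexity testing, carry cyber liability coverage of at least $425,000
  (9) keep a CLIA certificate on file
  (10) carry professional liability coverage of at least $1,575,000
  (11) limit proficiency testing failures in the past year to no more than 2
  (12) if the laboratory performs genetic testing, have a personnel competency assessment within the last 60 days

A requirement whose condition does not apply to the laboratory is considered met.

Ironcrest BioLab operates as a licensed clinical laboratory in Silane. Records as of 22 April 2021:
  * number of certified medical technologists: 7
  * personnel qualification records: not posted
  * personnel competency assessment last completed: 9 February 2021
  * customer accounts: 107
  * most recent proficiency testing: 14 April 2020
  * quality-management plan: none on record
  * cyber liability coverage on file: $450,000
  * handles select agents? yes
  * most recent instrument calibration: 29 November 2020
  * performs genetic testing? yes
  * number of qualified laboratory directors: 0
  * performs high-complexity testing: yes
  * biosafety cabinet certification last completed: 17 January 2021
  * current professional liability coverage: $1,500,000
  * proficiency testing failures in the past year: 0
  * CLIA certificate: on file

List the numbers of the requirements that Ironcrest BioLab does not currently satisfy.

1, 2, 3, 4, 5, 6, 10, 12

1. biosafety cabinet certification 95 days ago vs limit 90 → not met
2. quality-management plan absent → not met
3. condition 'handles select agents' holds; instrument calibration 144 days ago vs limit 120 → not met
4. proficiency testing 373 days ago vs limit 365 → not met
5. qualified laboratory directors 0 < 2 → not met
6. personnel qualification records absent → not met
7. certified medical technologists 7 ≥ 5 → met
8. condition 'performs high-complexity testing' holds; cyber liability coverage $450,000 ≥ $425,000 → met
9. CLIA certificate present → met
10. professional liability coverage $1,500,000 < $1,575,000 → not met
11. proficiency testing failures in the past year 0 ≤ 2 → met
12. condition 'performs genetic testing' holds; personnel competency assessment 72 days ago vs limit 60 → not met
Not met: 1, 2, 3, 4, 5, 6, 10, 12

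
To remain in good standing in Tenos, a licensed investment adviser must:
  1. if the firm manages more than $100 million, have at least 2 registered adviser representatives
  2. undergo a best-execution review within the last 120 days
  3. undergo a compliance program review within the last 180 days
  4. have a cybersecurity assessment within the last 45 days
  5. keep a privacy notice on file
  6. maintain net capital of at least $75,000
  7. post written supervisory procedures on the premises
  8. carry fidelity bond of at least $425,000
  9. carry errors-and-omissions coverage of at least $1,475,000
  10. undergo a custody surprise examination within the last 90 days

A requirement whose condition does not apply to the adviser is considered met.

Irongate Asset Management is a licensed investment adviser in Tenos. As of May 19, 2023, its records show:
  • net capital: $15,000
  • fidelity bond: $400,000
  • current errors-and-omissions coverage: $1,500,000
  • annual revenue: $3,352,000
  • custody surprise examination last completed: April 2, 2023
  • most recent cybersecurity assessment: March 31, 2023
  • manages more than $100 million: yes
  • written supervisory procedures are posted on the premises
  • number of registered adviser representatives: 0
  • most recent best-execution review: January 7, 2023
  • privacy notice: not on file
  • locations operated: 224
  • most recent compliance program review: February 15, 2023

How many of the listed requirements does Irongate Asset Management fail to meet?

6

1. condition 'manages more than $100 million' holds; registered adviser representatives 0 < 2 → not met
2. best-execution review 132 days ago vs limit 120 → not met
3. compliance program review 93 days ago vs limit 180 → met
4. cybersecurity assessment 49 days ago vs limit 45 → not met
5. privacy notice absent → not met
6. net capital $15,000 < $75,000 → not met
7. written supervisory procedures present → met
8. fidelity bond $400,000 < $425,000 → not met
9. errors-and-omissions coverage $1,500,000 ≥ $1,475,000 → met
10. custody surprise examination 47 days ago vs limit 90 → met
Not met: 6 of 10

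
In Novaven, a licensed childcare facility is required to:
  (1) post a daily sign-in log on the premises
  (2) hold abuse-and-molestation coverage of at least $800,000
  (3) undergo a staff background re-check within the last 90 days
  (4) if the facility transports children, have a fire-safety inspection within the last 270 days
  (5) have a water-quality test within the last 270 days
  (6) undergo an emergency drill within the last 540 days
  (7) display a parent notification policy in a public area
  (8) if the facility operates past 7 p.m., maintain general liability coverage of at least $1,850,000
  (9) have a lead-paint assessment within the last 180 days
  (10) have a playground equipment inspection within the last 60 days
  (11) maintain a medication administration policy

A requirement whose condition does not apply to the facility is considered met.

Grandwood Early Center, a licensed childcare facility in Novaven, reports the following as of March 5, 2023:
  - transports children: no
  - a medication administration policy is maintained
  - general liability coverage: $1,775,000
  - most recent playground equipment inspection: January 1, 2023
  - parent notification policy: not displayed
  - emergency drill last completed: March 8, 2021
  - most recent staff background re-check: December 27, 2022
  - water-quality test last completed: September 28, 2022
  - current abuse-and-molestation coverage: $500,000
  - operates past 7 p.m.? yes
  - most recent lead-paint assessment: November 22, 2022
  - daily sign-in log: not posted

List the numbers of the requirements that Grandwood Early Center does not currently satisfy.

1. daily sign-in log absent → not met
2. abuse-and-molestation coverage $500,000 < $800,000 → not met
3. staff background re-check 68 days ago vs limit 90 → met
4. condition 'transports children' does not hold → requirement n/a → met
5. water-quality test 158 days ago vs limit 270 → met
6. emergency drill 727 days ago vs limit 540 → not met
7. parent notification policy absent → not met
8. condition 'operates past 7 p.m.' holds; general liability coverage $1,775,000 < $1,850,000 → not met
9. lead-paint assessment 103 days ago vs limit 180 → met
10. playground equipment inspection 63 days ago vs limit 60 → not met
11. medication administration policy present → met
Not met: 1, 2, 6, 7, 8, 10

1, 2, 6, 7, 8, 10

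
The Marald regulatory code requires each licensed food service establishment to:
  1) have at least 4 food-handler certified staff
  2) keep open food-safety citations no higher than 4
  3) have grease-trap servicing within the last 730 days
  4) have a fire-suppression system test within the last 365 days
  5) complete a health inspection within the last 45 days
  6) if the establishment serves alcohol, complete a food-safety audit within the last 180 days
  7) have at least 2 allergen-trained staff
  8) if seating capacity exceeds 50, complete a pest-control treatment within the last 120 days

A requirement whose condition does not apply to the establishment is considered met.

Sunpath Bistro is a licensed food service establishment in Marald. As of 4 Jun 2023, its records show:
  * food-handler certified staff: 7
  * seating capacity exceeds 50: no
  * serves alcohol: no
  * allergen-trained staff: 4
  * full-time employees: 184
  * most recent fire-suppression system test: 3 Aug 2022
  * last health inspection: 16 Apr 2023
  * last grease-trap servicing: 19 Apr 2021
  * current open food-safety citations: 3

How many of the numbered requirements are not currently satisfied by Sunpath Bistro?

1. food-handler certified staff 7 ≥ 4 → met
2. open food-safety citations 3 ≤ 4 → met
3. grease-trap servicing 776 days ago vs limit 730 → not met
4. fire-suppression system test 305 days ago vs limit 365 → met
5. health inspection 49 days ago vs limit 45 → not met
6. condition 'serves alcohol' does not hold → requirement n/a → met
7. allergen-trained staff 4 ≥ 2 → met
8. condition 'seating capacity exceeds 50' does not hold → requirement n/a → met
Not met: 2 of 8

2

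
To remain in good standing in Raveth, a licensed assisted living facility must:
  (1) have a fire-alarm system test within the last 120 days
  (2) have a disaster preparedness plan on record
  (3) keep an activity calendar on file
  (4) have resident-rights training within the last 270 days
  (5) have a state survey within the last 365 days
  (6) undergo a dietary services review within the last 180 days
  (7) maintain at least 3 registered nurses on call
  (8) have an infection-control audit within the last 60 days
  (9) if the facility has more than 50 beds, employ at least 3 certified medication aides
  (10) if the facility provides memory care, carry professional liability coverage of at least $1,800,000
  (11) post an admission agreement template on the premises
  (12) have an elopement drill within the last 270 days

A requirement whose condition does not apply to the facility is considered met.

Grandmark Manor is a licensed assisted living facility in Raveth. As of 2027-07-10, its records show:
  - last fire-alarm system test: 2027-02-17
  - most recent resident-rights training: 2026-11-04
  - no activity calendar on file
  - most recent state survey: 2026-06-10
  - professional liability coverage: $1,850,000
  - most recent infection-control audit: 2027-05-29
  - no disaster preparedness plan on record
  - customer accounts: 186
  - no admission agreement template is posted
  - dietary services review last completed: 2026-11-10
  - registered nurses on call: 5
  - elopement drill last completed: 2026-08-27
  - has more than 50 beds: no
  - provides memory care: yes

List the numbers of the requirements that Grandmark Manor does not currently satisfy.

1. fire-alarm system test 143 days ago vs limit 120 → not met
2. disaster preparedness plan absent → not met
3. activity calendar absent → not met
4. resident-rights training 248 days ago vs limit 270 → met
5. state survey 395 days ago vs limit 365 → not met
6. dietary services review 242 days ago vs limit 180 → not met
7. registered nurses on call 5 ≥ 3 → met
8. infection-control audit 42 days ago vs limit 60 → met
9. condition 'has more than 50 beds' does not hold → requirement n/a → met
10. condition 'provides memory care' holds; professional liability coverage $1,850,000 ≥ $1,800,000 → met
11. admission agreement template absent → not met
12. elopement drill 317 days ago vs limit 270 → not met
Not met: 1, 2, 3, 5, 6, 11, 12

1, 2, 3, 5, 6, 11, 12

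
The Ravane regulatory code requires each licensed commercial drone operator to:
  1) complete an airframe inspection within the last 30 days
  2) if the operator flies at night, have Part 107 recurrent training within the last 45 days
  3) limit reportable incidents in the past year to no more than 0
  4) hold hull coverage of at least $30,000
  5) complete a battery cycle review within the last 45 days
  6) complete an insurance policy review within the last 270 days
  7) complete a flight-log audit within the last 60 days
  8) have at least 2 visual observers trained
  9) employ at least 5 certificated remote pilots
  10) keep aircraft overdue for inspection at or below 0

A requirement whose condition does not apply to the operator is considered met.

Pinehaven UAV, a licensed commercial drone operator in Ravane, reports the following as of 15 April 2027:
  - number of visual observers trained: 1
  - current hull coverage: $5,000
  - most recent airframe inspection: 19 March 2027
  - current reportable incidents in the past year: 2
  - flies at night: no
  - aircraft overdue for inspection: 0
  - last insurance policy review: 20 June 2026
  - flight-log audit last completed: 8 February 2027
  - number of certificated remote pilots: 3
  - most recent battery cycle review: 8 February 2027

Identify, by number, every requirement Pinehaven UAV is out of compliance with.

3, 4, 5, 6, 7, 8, 9

1. airframe inspection 27 days ago vs limit 30 → met
2. condition 'flies at night' does not hold → requirement n/a → met
3. reportable incidents in the past year 2 > 0 → not met
4. hull coverage $5,000 < $30,000 → not met
5. battery cycle review 66 days ago vs limit 45 → not met
6. insurance policy review 299 days ago vs limit 270 → not met
7. flight-log audit 66 days ago vs limit 60 → not met
8. visual observers trained 1 < 2 → not met
9. certificated remote pilots 3 < 5 → not met
10. aircraft overdue for inspection 0 ≤ 0 → met
Not met: 3, 4, 5, 6, 7, 8, 9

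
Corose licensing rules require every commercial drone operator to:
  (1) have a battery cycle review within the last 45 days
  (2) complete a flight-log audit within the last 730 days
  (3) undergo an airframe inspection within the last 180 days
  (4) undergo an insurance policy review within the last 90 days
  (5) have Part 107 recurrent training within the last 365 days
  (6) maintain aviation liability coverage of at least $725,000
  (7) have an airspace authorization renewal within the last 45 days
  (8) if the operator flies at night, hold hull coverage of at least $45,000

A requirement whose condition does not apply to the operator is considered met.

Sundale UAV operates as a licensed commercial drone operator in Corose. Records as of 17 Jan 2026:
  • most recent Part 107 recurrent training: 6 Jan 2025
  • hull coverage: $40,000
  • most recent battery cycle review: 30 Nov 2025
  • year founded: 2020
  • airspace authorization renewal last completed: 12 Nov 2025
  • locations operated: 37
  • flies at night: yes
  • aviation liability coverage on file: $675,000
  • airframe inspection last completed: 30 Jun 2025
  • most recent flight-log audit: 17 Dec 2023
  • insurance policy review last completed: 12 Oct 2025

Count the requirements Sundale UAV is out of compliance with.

8

1. battery cycle review 48 days ago vs limit 45 → not met
2. flight-log audit 762 days ago vs limit 730 → not met
3. airframe inspection 201 days ago vs limit 180 → not met
4. insurance policy review 97 days ago vs limit 90 → not met
5. Part 107 recurrent training 376 days ago vs limit 365 → not met
6. aviation liability coverage $675,000 < $725,000 → not met
7. airspace authorization renewal 66 days ago vs limit 45 → not met
8. condition 'flies at night' holds; hull coverage $40,000 < $45,000 → not met
Not met: 8 of 8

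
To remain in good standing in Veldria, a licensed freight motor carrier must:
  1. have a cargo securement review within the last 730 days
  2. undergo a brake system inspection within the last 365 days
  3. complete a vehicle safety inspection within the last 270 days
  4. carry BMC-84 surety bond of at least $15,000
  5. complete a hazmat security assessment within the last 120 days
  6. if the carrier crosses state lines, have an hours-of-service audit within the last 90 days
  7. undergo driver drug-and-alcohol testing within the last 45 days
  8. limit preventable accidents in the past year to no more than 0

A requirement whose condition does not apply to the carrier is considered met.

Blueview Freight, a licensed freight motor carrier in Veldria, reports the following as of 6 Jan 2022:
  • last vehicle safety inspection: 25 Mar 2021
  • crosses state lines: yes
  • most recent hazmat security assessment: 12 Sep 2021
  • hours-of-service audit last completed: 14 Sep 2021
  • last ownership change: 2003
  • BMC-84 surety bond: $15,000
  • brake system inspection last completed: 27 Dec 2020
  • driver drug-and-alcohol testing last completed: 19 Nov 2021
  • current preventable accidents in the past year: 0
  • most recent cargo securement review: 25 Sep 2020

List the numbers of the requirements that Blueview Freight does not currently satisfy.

1. cargo securement review 468 days ago vs limit 730 → met
2. brake system inspection 375 days ago vs limit 365 → not met
3. vehicle safety inspection 287 days ago vs limit 270 → not met
4. BMC-84 surety bond $15,000 ≥ $15,000 → met
5. hazmat security assessment 116 days ago vs limit 120 → met
6. condition 'crosses state lines' holds; hours-of-service audit 114 days ago vs limit 90 → not met
7. driver drug-and-alcohol testing 48 days ago vs limit 45 → not met
8. preventable accidents in the past year 0 ≤ 0 → met
Not met: 2, 3, 6, 7

2, 3, 6, 7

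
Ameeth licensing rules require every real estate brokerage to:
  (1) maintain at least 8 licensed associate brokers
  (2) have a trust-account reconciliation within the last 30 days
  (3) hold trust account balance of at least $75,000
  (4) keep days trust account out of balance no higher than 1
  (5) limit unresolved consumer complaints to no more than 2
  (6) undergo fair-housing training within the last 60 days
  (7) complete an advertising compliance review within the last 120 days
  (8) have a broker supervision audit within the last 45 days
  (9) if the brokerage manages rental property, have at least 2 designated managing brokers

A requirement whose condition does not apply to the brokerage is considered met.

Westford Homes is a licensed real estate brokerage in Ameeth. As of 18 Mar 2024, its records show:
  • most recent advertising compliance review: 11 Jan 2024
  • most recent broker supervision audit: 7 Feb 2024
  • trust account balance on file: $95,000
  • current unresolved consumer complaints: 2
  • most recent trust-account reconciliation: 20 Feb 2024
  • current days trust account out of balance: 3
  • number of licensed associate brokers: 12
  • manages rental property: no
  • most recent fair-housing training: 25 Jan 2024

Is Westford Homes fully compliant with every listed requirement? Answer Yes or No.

No

1. licensed associate brokers 12 ≥ 8 → met
2. trust-account reconciliation 27 days ago vs limit 30 → met
3. trust account balance $95,000 ≥ $75,000 → met
4. days trust account out of balance 3 > 1 → not met
5. unresolved consumer complaints 2 ≤ 2 → met
6. fair-housing training 53 days ago vs limit 60 → met
7. advertising compliance review 67 days ago vs limit 120 → met
8. broker supervision audit 40 days ago vs limit 45 → met
9. condition 'manages rental property' does not hold → requirement n/a → met
Not met: 4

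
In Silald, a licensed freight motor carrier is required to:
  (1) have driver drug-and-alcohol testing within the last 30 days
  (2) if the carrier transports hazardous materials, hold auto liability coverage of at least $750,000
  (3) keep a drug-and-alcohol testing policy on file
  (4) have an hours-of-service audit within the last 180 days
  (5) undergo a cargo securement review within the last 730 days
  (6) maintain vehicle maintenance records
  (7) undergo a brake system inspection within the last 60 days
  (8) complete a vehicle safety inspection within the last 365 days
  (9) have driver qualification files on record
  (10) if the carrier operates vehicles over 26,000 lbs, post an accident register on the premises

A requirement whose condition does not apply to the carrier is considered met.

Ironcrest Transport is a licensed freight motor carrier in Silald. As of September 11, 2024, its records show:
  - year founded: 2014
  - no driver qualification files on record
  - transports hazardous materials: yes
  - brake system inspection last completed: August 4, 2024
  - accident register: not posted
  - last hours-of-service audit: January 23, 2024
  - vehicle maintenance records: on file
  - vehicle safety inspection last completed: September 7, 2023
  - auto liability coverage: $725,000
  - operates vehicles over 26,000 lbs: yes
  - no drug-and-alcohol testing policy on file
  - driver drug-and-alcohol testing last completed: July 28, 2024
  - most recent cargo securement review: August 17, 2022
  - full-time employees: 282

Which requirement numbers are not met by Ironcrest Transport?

1, 2, 3, 4, 5, 8, 9, 10

1. driver drug-and-alcohol testing 45 days ago vs limit 30 → not met
2. condition 'transports hazardous materials' holds; auto liability coverage $725,000 < $750,000 → not met
3. drug-and-alcohol testing policy absent → not met
4. hours-of-service audit 232 days ago vs limit 180 → not met
5. cargo securement review 756 days ago vs limit 730 → not met
6. vehicle maintenance records present → met
7. brake system inspection 38 days ago vs limit 60 → met
8. vehicle safety inspection 370 days ago vs limit 365 → not met
9. driver qualification files absent → not met
10. condition 'operates vehicles over 26,000 lbs' holds; accident register absent → not met
Not met: 1, 2, 3, 4, 5, 8, 9, 10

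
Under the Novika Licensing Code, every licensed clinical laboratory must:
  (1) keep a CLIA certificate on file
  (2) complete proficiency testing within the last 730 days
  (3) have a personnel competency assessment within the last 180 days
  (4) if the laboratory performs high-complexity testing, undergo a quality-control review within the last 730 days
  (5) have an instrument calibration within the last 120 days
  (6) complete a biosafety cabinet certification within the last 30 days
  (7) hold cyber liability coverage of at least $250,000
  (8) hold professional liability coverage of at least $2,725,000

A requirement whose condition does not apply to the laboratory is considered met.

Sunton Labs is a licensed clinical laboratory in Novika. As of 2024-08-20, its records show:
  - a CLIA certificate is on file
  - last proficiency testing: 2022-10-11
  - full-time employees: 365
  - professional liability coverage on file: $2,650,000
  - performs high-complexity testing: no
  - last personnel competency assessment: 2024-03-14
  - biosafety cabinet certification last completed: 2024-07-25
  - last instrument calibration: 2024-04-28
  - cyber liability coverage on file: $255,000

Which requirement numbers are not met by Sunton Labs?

8

1. CLIA certificate present → met
2. proficiency testing 679 days ago vs limit 730 → met
3. personnel competency assessment 159 days ago vs limit 180 → met
4. condition 'performs high-complexity testing' does not hold → requirement n/a → met
5. instrument calibration 114 days ago vs limit 120 → met
6. biosafety cabinet certification 26 days ago vs limit 30 → met
7. cyber liability coverage $255,000 ≥ $250,000 → met
8. professional liability coverage $2,650,000 < $2,725,000 → not met
Not met: 8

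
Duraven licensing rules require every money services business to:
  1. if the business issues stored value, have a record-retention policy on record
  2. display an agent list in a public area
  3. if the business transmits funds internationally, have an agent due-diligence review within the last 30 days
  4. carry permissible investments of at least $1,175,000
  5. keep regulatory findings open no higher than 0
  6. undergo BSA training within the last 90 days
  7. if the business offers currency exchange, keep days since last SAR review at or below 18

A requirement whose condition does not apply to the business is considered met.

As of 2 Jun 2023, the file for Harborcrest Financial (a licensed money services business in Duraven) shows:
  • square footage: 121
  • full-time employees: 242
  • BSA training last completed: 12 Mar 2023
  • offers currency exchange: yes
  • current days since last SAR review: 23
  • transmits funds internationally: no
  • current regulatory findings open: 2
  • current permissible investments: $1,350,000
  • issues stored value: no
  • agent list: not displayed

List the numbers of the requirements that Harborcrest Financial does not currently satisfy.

2, 5, 7

1. condition 'issues stored value' does not hold → requirement n/a → met
2. agent list absent → not met
3. condition 'transmits funds internationally' does not hold → requirement n/a → met
4. permissible investments $1,350,000 ≥ $1,175,000 → met
5. regulatory findings open 2 > 0 → not met
6. BSA training 82 days ago vs limit 90 → met
7. condition 'offers currency exchange' holds; days since last SAR review 23 > 18 → not met
Not met: 2, 5, 7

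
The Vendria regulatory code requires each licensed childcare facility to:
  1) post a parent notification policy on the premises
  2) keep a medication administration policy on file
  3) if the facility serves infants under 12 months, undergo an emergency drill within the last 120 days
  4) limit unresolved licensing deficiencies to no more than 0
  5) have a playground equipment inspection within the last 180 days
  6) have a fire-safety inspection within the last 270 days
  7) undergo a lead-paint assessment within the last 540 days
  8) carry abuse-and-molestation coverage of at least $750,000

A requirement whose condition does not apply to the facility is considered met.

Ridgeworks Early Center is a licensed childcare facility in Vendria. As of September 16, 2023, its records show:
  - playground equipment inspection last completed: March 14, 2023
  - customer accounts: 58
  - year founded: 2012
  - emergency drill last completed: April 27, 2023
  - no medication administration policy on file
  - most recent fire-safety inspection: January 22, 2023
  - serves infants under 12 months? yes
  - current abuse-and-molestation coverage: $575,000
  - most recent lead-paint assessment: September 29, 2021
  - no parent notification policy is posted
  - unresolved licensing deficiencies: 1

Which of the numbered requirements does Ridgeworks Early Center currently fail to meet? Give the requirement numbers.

1. parent notification policy absent → not met
2. medication administration policy absent → not met
3. condition 'serves infants under 12 months' holds; emergency drill 142 days ago vs limit 120 → not met
4. unresolved licensing deficiencies 1 > 0 → not met
5. playground equipment inspection 186 days ago vs limit 180 → not met
6. fire-safety inspection 237 days ago vs limit 270 → met
7. lead-paint assessment 717 days ago vs limit 540 → not met
8. abuse-and-molestation coverage $575,000 < $750,000 → not met
Not met: 1, 2, 3, 4, 5, 7, 8

1, 2, 3, 4, 5, 7, 8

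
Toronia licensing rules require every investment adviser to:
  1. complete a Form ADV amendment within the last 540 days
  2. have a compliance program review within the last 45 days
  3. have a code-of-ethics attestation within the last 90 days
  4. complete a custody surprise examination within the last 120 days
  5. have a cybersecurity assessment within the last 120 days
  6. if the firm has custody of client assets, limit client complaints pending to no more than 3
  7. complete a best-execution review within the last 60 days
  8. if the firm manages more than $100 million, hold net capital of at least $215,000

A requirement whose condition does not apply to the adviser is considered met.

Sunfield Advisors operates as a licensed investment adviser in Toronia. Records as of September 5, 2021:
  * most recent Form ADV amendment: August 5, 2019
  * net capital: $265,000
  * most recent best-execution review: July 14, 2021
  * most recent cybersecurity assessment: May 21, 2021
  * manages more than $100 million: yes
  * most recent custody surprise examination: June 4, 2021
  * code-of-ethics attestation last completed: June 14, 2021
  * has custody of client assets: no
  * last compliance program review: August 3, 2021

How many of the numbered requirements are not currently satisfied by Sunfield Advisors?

1

1. Form ADV amendment 762 days ago vs limit 540 → not met
2. compliance program review 33 days ago vs limit 45 → met
3. code-of-ethics attestation 83 days ago vs limit 90 → met
4. custody surprise examination 93 days ago vs limit 120 → met
5. cybersecurity assessment 107 days ago vs limit 120 → met
6. condition 'has custody of client assets' does not hold → requirement n/a → met
7. best-execution review 53 days ago vs limit 60 → met
8. condition 'manages more than $100 million' holds; net capital $265,000 ≥ $215,000 → met
Not met: 1 of 8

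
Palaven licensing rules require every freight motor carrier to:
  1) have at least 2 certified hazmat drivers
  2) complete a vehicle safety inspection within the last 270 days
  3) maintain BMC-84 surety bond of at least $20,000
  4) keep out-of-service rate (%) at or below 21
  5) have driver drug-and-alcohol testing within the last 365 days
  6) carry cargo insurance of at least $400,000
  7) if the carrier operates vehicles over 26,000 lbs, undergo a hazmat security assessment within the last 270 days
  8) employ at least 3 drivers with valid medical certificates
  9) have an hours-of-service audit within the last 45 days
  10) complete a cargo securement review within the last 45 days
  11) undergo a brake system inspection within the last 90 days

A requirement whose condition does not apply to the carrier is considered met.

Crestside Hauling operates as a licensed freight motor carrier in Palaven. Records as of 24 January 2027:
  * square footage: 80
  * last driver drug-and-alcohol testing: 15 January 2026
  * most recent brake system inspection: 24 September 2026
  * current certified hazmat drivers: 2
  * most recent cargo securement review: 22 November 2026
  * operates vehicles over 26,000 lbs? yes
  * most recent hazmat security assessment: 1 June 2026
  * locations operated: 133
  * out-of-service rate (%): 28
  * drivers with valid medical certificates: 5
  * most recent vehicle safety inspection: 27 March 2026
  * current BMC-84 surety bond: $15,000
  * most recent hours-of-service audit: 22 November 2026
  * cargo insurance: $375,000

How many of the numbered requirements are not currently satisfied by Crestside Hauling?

1. certified hazmat drivers 2 ≥ 2 → met
2. vehicle safety inspection 303 days ago vs limit 270 → not met
3. BMC-84 surety bond $15,000 < $20,000 → not met
4. out-of-service rate (%) 28 > 21 → not met
5. driver drug-and-alcohol testing 374 days ago vs limit 365 → not met
6. cargo insurance $375,000 < $400,000 → not met
7. condition 'operates vehicles over 26,000 lbs' holds; hazmat security assessment 237 days ago vs limit 270 → met
8. drivers with valid medical certificates 5 ≥ 3 → met
9. hours-of-service audit 63 days ago vs limit 45 → not met
10. cargo securement review 63 days ago vs limit 45 → not met
11. brake system inspection 122 days ago vs limit 90 → not met
Not met: 8 of 11

8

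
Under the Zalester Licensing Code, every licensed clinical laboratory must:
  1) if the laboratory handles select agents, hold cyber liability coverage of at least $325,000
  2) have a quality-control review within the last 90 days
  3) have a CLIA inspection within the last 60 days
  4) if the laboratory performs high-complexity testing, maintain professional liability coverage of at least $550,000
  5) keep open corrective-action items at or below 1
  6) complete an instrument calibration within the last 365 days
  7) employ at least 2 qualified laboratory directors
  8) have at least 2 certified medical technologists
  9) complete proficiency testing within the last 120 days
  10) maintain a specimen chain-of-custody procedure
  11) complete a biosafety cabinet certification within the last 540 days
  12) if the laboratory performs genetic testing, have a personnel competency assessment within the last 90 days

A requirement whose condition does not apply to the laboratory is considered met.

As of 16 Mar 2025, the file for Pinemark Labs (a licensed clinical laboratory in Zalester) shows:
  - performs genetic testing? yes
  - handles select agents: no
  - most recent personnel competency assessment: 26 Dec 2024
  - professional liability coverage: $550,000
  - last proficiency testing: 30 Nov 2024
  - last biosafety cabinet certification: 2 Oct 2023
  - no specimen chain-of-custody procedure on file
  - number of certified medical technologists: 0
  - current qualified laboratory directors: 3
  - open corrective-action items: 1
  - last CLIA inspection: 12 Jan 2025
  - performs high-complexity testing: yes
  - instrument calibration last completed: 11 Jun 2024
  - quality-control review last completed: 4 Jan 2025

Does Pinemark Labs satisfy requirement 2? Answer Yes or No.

2. quality-control review 71 days ago vs limit 90 → met

Yes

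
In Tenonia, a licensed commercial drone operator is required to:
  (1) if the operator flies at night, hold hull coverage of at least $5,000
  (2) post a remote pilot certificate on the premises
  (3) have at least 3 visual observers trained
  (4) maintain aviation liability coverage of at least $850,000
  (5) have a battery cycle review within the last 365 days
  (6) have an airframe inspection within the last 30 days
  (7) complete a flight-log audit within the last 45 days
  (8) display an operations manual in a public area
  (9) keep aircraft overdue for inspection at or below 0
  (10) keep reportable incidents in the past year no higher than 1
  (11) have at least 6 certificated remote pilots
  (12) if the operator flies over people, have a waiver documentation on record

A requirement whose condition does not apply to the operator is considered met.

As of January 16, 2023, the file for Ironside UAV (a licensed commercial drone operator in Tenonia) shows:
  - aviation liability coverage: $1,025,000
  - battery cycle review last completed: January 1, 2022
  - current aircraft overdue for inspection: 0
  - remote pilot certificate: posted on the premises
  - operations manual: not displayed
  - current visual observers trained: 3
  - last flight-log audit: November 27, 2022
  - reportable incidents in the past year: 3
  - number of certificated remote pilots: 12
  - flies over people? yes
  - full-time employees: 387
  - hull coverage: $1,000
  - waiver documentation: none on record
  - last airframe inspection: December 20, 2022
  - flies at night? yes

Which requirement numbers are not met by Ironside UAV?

1. condition 'flies at night' holds; hull coverage $1,000 < $5,000 → not met
2. remote pilot certificate present → met
3. visual observers trained 3 ≥ 3 → met
4. aviation liability coverage $1,025,000 ≥ $850,000 → met
5. battery cycle review 380 days ago vs limit 365 → not met
6. airframe inspection 27 days ago vs limit 30 → met
7. flight-log audit 50 days ago vs limit 45 → not met
8. operations manual absent → not met
9. aircraft overdue for inspection 0 ≤ 0 → met
10. reportable incidents in the past year 3 > 1 → not met
11. certificated remote pilots 12 ≥ 6 → met
12. condition 'flies over people' holds; waiver documentation absent → not met
Not met: 1, 5, 7, 8, 10, 12

1, 5, 7, 8, 10, 12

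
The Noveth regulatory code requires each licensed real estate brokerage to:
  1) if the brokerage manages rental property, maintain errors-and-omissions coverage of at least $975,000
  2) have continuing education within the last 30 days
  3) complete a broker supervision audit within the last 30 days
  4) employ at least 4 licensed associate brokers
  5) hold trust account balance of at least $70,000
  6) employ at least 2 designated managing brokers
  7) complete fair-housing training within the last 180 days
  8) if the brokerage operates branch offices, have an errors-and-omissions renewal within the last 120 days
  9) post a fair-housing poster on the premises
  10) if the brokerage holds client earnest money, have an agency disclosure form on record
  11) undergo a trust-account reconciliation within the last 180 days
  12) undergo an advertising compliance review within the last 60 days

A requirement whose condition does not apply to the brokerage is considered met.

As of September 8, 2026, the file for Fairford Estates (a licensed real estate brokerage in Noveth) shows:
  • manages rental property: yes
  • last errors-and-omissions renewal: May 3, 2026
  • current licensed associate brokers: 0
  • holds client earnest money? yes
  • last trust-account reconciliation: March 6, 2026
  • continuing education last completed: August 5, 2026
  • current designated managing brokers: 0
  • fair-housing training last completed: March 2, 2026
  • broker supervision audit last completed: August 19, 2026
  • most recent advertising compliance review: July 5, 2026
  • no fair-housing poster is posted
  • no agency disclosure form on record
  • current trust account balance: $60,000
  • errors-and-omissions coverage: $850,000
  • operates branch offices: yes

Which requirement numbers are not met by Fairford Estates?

1. condition 'manages rental property' holds; errors-and-omissions coverage $850,000 < $975,000 → not met
2. continuing education 34 days ago vs limit 30 → not met
3. broker supervision audit 20 days ago vs limit 30 → met
4. licensed associate brokers 0 < 4 → not met
5. trust account balance $60,000 < $70,000 → not met
6. designated managing brokers 0 < 2 → not met
7. fair-housing training 190 days ago vs limit 180 → not met
8. condition 'operates branch offices' holds; errors-and-omissions renewal 128 days ago vs limit 120 → not met
9. fair-housing poster absent → not met
10. condition 'holds client earnest money' holds; agency disclosure form absent → not met
11. trust-account reconciliation 186 days ago vs limit 180 → not met
12. advertising compliance review 65 days ago vs limit 60 → not met
Not met: 1, 2, 4, 5, 6, 7, 8, 9, 10, 11, 12

1, 2, 4, 5, 6, 7, 8, 9, 10, 11, 12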